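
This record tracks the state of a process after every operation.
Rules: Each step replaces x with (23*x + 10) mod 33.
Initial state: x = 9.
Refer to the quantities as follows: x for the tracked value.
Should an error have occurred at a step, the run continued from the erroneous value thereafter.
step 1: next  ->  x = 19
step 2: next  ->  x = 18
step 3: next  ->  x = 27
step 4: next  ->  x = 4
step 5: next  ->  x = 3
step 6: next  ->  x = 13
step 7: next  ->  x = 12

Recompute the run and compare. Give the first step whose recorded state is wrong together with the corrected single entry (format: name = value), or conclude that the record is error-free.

Step 1: x = (23*9 + 10) mod 33 = 19 — no discrepancy.
Step 2: x = (23*19 + 10) mod 33 = 18 — no discrepancy.
Step 3: x = (23*18 + 10) mod 33 = 28 — the record disagrees here.
The audit stops at step 3: the recorded entry is wrong and should be x = 28.

step 3, x = 28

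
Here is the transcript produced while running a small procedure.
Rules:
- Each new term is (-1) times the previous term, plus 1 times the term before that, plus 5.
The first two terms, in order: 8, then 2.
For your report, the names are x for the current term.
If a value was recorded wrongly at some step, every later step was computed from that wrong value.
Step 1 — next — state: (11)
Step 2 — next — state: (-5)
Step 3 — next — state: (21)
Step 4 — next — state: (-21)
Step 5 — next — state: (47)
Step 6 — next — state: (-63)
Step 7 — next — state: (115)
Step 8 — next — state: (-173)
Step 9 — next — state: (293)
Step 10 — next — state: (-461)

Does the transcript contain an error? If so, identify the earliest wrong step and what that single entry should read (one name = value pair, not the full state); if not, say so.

1. x = -1*(2) + (1)*(8) + (5) = 11 (verified)
2. x = -1*(11) + (1)*(2) + (5) = -4 (first mismatch against the transcript)
First deviation found at step 2; the corrected entry is x = -4.

step 2, x = -4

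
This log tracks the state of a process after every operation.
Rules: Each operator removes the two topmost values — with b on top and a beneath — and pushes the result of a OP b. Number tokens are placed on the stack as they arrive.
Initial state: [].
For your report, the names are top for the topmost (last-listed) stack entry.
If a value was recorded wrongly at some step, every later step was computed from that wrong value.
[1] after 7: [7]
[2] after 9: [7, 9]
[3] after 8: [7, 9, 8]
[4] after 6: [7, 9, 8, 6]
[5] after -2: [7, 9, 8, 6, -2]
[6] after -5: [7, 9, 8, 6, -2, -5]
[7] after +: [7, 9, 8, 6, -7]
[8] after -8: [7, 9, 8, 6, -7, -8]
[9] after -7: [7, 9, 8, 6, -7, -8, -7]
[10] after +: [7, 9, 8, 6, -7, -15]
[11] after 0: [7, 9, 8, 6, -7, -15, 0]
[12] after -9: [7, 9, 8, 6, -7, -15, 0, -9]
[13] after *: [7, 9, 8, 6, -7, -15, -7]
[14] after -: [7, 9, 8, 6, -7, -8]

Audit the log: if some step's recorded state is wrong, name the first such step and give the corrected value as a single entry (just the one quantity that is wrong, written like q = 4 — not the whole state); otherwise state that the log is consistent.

Recomputing the run from the initial state:
step 1: [7]
step 2: [7, 9]
step 3: [7, 9, 8]
step 4: [7, 9, 8, 6]
step 5: [7, 9, 8, 6, -2]
step 6: [7, 9, 8, 6, -2, -5]
step 7: [7, 9, 8, 6, -7]
step 8: [7, 9, 8, 6, -7, -8]
step 9: [7, 9, 8, 6, -7, -8, -7]
step 10: [7, 9, 8, 6, -7, -15]
step 11: [7, 9, 8, 6, -7, -15, 0]
step 12: [7, 9, 8, 6, -7, -15, 0, -9]
step 13: [7, 9, 8, 6, -7, -15, 0]
step 14: [7, 9, 8, 6, -7, -15]
The first disagreement with the log is at step 13, where the value should be top = 0.

step 13, top = 0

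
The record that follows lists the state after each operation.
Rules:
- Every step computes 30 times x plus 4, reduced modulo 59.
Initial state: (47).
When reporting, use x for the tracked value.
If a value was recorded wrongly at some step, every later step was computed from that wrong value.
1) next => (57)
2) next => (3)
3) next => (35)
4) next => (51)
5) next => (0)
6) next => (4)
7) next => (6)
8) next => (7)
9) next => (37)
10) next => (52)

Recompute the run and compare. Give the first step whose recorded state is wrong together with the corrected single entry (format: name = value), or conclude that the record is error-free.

step 1: x = (30*47 + 4) mod 59 = 57 -> confirmed correct
step 2: x = (30*57 + 4) mod 59 = 3 -> no discrepancy
step 3: x = (30*3 + 4) mod 59 = 35 -> no discrepancy
step 4: x = (30*35 + 4) mod 59 = 51 -> verified
step 5: x = (30*51 + 4) mod 59 = 0 -> in agreement
step 6: x = (30*0 + 4) mod 59 = 4 -> verified
step 7: x = (30*4 + 4) mod 59 = 6 -> no discrepancy
step 8: x = (30*6 + 4) mod 59 = 7 -> in agreement
step 9: x = (30*7 + 4) mod 59 = 37 -> same as recorded
step 10: x = (30*37 + 4) mod 59 = 52 -> consistent with the record
All entries verified; no error found.

no error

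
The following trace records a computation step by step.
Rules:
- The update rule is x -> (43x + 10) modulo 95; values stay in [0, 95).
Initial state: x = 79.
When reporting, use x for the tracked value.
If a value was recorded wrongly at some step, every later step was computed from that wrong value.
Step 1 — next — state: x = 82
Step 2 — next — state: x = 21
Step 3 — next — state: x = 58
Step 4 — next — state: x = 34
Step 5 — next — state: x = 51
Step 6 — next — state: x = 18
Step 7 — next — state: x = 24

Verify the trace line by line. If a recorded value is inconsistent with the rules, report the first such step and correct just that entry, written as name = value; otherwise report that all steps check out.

step 1: x = (43*79 + 10) mod 95 = 82 -> agrees with the trace
step 2: x = (43*82 + 10) mod 95 = 21 -> agrees with the trace
step 3: x = (43*21 + 10) mod 95 = 58 -> in agreement
step 4: x = (43*58 + 10) mod 95 = 34 -> matches
step 5: x = (43*34 + 10) mod 95 = 47 -> the trace disagrees here
Conclusion: step 5 carries the first error; the entry should be x = 47.

step 5, x = 47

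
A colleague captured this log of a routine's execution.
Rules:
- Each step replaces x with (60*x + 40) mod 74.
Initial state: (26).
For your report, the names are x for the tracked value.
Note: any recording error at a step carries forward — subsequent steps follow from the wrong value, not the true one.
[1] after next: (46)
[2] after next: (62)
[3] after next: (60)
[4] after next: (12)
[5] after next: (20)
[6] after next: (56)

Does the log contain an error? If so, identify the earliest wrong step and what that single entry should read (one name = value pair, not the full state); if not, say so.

Recomputing the run from the initial state:
step 1: x = 46
step 2: x = 62
step 3: x = 60
step 4: x = 14
step 5: x = 66
step 6: x = 4
The first disagreement with the log is at step 4, where the value should be x = 14.

step 4, x = 14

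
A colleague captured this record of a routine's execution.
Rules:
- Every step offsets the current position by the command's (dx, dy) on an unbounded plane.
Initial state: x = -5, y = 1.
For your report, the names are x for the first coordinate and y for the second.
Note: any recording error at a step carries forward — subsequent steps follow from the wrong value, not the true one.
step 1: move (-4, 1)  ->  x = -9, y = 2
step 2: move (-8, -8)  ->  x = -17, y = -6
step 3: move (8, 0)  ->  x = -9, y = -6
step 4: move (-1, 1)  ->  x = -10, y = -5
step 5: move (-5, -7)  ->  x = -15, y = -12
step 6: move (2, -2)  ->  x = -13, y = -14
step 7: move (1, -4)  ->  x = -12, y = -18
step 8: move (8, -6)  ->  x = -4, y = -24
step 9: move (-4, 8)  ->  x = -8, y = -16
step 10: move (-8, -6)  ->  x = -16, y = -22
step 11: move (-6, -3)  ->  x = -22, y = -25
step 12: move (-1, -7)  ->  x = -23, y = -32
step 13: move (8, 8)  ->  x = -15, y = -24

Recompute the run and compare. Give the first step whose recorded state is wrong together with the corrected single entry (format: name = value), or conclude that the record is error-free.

no error

Recomputing the run from the initial state:
step 1: x = -9, y = 2
step 2: x = -17, y = -6
step 3: x = -9, y = -6
step 4: x = -10, y = -5
step 5: x = -15, y = -12
step 6: x = -13, y = -14
step 7: x = -12, y = -18
step 8: x = -4, y = -24
step 9: x = -8, y = -16
step 10: x = -16, y = -22
step 11: x = -22, y = -25
step 12: x = -23, y = -32
step 13: x = -15, y = -24
This matches the record at every step.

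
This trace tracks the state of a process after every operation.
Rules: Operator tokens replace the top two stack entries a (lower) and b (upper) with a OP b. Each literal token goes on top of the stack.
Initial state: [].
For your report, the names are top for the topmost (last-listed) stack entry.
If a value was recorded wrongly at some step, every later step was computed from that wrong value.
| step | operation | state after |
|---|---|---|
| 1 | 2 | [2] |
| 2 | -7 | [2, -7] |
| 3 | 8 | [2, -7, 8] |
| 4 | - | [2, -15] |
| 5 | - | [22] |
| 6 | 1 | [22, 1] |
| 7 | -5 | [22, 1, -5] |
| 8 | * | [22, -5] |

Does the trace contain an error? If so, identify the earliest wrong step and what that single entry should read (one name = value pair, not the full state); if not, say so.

step 5, top = 17

Recomputing the run from the initial state:
step 1: [2]
step 2: [2, -7]
step 3: [2, -7, 8]
step 4: [2, -15]
step 5: [17]
step 6: [17, 1]
step 7: [17, 1, -5]
step 8: [17, -5]
The first disagreement with the trace is at step 5, where the value should be top = 17.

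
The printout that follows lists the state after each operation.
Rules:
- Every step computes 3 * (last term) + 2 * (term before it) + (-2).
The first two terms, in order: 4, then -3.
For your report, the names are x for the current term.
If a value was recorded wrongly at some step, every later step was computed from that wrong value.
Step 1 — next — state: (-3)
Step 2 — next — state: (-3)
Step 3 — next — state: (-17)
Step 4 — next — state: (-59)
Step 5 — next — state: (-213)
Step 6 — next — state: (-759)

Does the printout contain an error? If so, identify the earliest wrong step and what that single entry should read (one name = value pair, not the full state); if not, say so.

step 2, x = -17

Recomputing the run from the initial state:
step 1: x = -3
step 2: x = -17
step 3: x = -59
step 4: x = -213
step 5: x = -759
step 6: x = -2705
The first disagreement with the printout is at step 2, where the value should be x = -17.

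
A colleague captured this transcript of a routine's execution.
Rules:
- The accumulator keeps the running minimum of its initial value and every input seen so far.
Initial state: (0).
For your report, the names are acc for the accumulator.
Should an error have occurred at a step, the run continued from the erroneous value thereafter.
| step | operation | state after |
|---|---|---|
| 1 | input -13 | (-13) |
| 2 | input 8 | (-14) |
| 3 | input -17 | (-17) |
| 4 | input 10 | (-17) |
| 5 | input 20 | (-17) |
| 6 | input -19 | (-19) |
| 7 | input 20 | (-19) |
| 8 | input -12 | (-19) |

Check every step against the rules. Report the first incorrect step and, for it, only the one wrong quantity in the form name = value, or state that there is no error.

Recomputing the run from the initial state:
step 1: acc = -13
step 2: acc = -13
step 3: acc = -17
step 4: acc = -17
step 5: acc = -17
step 6: acc = -19
step 7: acc = -19
step 8: acc = -19
The first disagreement with the transcript is at step 2, where the value should be acc = -13.

step 2, acc = -13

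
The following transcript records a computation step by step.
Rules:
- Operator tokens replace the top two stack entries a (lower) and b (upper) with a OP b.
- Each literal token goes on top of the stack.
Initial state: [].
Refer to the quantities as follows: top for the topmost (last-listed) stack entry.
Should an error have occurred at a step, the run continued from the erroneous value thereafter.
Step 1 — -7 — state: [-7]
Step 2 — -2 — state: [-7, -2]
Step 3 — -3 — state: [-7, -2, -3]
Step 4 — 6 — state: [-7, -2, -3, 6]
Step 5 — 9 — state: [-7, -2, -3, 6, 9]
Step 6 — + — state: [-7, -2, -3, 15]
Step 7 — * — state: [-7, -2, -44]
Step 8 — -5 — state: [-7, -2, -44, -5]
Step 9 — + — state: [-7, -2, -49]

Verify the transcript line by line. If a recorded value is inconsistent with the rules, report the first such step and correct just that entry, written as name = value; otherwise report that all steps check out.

Step 1: push -7: top = -7 — matches.
Step 2: push -2: top = -2 — checks out.
Step 3: push -3: top = -3 — consistent with the transcript.
Step 4: push 6: top = 6 — confirmed correct.
Step 5: push 9: top = 9 — in agreement.
Step 6: 6 + 9 = 15 — in agreement.
Step 7: -3 * 15 = -45 — the recorded entry deviates here.
The audit stops at step 7: the recorded entry is wrong and should be top = -45.

step 7, top = -45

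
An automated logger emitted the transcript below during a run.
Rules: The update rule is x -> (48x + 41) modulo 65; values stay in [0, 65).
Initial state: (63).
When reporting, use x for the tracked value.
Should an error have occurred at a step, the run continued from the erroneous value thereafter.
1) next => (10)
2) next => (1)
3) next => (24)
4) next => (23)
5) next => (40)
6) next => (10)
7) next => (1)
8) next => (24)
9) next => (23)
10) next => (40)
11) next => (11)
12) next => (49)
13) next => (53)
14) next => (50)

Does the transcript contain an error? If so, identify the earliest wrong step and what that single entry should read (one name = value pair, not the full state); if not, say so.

step 6, x = 11

step 1: x = (48*63 + 41) mod 65 = 10 -> checks out
step 2: x = (48*10 + 41) mod 65 = 1 -> matches
step 3: x = (48*1 + 41) mod 65 = 24 -> no discrepancy
step 4: x = (48*24 + 41) mod 65 = 23 -> confirmed correct
step 5: x = (48*23 + 41) mod 65 = 40 -> verified
step 6: x = (48*40 + 41) mod 65 = 11 -> a discrepancy with the transcript
First deviation found at step 6; the corrected entry is x = 11.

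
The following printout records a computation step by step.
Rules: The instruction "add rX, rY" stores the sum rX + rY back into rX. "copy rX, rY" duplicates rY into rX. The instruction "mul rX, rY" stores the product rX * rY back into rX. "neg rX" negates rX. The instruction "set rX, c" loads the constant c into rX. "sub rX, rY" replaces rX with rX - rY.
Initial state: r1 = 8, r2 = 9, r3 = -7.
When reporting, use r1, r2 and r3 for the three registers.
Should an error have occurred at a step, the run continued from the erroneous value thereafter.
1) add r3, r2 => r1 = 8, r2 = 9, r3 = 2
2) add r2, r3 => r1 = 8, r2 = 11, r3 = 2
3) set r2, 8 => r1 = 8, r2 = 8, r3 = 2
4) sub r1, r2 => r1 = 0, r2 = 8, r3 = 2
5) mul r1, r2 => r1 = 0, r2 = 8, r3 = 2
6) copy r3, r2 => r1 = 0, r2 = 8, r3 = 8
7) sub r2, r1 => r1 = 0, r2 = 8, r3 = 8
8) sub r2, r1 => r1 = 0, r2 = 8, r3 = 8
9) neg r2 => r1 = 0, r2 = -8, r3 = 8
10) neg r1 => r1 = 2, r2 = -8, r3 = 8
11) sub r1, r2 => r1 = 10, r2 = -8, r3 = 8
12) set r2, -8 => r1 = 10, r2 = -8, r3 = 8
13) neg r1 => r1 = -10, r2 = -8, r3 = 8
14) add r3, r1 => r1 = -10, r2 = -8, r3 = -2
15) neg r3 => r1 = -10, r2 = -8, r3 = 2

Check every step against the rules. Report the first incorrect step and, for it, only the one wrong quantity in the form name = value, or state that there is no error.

step 10, r1 = 0

Step 1: r3 = -7 + 9 = 2 — matches.
Step 2: r2 = 9 + 2 = 11 — consistent with the printout.
Step 3: r2 = 8 — no discrepancy.
Step 4: r1 = 8 - 8 = 0 — verified.
Step 5: r1 = 0 * 8 = 0 — matches.
Step 6: r3 = 8 — exactly as logged.
Step 7: r2 = 8 - 0 = 8 — confirmed correct.
Step 8: r2 = 8 - 0 = 8 — matches.
Step 9: r2 = -(8) = -8 — exactly as logged.
Step 10: r1 = -(0) = 0 — the printout has a different value.
Conclusion: step 10 carries the first error; the entry should be r1 = 0.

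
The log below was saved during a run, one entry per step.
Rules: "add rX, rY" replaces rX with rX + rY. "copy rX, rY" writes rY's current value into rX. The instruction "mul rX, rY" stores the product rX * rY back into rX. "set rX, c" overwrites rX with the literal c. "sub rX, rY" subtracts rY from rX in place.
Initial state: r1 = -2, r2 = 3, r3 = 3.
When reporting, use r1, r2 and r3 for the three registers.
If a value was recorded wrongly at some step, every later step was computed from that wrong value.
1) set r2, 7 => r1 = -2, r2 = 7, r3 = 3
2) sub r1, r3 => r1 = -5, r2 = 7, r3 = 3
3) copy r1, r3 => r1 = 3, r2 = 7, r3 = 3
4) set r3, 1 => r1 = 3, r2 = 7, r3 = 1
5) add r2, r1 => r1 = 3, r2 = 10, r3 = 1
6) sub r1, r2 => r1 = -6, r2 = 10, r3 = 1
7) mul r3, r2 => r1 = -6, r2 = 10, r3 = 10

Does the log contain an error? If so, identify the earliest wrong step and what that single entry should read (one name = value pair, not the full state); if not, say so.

Recomputing the run from the initial state:
step 1: r1 = -2, r2 = 7, r3 = 3
step 2: r1 = -5, r2 = 7, r3 = 3
step 3: r1 = 3, r2 = 7, r3 = 3
step 4: r1 = 3, r2 = 7, r3 = 1
step 5: r1 = 3, r2 = 10, r3 = 1
step 6: r1 = -7, r2 = 10, r3 = 1
step 7: r1 = -7, r2 = 10, r3 = 10
The first disagreement with the log is at step 6, where the value should be r1 = -7.

step 6, r1 = -7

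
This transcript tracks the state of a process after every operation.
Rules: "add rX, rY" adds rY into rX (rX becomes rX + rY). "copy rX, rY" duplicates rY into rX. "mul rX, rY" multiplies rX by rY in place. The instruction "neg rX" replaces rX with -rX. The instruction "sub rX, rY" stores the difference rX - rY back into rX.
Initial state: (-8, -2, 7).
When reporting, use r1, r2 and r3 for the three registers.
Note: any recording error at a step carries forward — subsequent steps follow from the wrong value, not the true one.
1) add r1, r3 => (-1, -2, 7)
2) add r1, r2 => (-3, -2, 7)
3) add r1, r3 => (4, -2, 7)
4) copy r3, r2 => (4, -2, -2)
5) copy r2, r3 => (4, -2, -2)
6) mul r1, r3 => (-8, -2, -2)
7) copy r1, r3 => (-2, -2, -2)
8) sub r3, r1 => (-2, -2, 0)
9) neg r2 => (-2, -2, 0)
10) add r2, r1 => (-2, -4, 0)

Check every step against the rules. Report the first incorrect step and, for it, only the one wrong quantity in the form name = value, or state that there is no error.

step 9, r2 = 2

Recomputing the run from the initial state:
step 1: r1 = -1, r2 = -2, r3 = 7
step 2: r1 = -3, r2 = -2, r3 = 7
step 3: r1 = 4, r2 = -2, r3 = 7
step 4: r1 = 4, r2 = -2, r3 = -2
step 5: r1 = 4, r2 = -2, r3 = -2
step 6: r1 = -8, r2 = -2, r3 = -2
step 7: r1 = -2, r2 = -2, r3 = -2
step 8: r1 = -2, r2 = -2, r3 = 0
step 9: r1 = -2, r2 = 2, r3 = 0
step 10: r1 = -2, r2 = 0, r3 = 0
The first disagreement with the transcript is at step 9, where the value should be r2 = 2.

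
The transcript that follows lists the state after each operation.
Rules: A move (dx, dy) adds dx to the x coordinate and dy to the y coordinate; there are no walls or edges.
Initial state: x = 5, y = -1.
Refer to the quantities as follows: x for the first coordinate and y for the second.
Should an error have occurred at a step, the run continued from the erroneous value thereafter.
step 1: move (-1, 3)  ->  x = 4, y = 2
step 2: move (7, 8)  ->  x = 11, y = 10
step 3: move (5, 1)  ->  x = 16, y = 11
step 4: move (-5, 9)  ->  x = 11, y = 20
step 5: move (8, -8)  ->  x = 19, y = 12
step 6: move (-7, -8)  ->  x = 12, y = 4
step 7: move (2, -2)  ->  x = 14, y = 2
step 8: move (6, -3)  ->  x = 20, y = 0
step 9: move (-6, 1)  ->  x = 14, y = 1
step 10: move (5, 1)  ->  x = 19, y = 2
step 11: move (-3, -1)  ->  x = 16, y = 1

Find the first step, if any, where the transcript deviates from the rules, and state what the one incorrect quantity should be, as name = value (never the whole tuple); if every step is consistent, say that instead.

step 8, y = -1

1. x = 5 + (-1) = 4, y = -1 + (3) = 2 (matches)
2. x = 4 + (7) = 11, y = 2 + (8) = 10 (checks out)
3. x = 11 + (5) = 16, y = 10 + (1) = 11 (consistent with the transcript)
4. x = 16 + (-5) = 11, y = 11 + (9) = 20 (consistent with the transcript)
5. x = 11 + (8) = 19, y = 20 + (-8) = 12 (matches)
6. x = 19 + (-7) = 12, y = 12 + (-8) = 4 (exactly as logged)
7. x = 12 + (2) = 14, y = 4 + (-2) = 2 (in agreement)
8. x = 14 + (6) = 20, y = 2 + (-3) = -1 (a discrepancy with the transcript)
Conclusion: step 8 carries the first error; the entry should be y = -1.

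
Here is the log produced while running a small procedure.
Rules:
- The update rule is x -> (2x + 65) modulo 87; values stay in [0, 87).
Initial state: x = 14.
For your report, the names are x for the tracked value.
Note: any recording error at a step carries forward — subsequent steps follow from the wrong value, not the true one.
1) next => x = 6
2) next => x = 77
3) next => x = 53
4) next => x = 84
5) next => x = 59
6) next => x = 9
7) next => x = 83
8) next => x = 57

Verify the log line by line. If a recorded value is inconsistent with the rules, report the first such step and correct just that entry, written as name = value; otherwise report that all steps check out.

step 1: x = (2*14 + 65) mod 87 = 6 -> consistent with the log
step 2: x = (2*6 + 65) mod 87 = 77 -> consistent with the log
step 3: x = (2*77 + 65) mod 87 = 45 -> not what was recorded
First incorrect step: 3; the correct value is x = 45.

step 3, x = 45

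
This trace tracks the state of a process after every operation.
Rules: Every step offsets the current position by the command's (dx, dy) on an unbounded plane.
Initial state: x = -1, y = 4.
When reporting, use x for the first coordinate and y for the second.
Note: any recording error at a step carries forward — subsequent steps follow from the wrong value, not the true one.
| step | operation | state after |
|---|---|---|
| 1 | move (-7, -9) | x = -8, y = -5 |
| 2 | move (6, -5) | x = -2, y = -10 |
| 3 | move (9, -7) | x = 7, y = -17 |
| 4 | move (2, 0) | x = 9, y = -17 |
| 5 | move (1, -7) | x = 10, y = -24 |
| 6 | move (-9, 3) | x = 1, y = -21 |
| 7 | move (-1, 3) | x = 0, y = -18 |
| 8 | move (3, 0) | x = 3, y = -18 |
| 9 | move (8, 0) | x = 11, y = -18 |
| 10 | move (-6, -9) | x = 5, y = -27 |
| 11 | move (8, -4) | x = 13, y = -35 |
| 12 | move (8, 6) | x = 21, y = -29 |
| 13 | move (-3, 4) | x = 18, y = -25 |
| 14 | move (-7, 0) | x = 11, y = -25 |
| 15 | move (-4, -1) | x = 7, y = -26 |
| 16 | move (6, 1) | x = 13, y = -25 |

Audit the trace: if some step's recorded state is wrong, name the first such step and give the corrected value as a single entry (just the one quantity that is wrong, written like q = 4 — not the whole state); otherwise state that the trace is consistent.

step 11, y = -31

1. x = -1 + (-7) = -8, y = 4 + (-9) = -5 (confirmed correct)
2. x = -8 + (6) = -2, y = -5 + (-5) = -10 (checks out)
3. x = -2 + (9) = 7, y = -10 + (-7) = -17 (no discrepancy)
4. x = 7 + (2) = 9, y = -17 + (0) = -17 (agrees with the trace)
5. x = 9 + (1) = 10, y = -17 + (-7) = -24 (in agreement)
6. x = 10 + (-9) = 1, y = -24 + (3) = -21 (same as recorded)
7. x = 1 + (-1) = 0, y = -21 + (3) = -18 (same as recorded)
8. x = 0 + (3) = 3, y = -18 + (0) = -18 (in agreement)
9. x = 3 + (8) = 11, y = -18 + (0) = -18 (in agreement)
10. x = 11 + (-6) = 5, y = -18 + (-9) = -27 (no discrepancy)
11. x = 5 + (8) = 13, y = -27 + (-4) = -31 (a discrepancy with the trace)
Step 11 is the first one off; corrected, y = -31.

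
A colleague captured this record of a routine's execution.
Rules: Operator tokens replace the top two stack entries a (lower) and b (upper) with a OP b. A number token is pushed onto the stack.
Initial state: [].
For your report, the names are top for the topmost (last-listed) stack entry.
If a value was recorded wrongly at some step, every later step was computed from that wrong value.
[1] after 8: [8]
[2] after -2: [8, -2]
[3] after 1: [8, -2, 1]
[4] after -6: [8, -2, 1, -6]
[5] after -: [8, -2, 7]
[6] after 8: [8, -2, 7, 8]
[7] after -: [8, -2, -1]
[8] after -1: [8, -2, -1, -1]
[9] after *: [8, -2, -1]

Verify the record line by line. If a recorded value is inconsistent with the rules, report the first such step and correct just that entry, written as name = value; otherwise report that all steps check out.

step 1: push 8: top = 8 -> agrees with the record
step 2: push -2: top = -2 -> agrees with the record
step 3: push 1: top = 1 -> exactly as logged
step 4: push -6: top = -6 -> same as recorded
step 5: 1 - -6 = 7 -> no discrepancy
step 6: push 8: top = 8 -> verified
step 7: 7 - 8 = -1 -> same as recorded
step 8: push -1: top = -1 -> in agreement
step 9: -1 * -1 = 1 -> a discrepancy with the record
The earliest wrong entry is at step 9: it should read top = 1.

step 9, top = 1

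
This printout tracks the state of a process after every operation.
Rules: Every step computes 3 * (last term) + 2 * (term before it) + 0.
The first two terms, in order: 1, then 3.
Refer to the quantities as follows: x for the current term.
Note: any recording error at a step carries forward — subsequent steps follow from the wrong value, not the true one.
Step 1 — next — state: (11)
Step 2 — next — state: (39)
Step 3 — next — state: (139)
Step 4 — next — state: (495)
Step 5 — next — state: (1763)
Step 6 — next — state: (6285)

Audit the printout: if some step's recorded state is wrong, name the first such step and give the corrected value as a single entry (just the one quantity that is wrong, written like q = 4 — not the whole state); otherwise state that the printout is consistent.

1. x = 3*(3) + (2)*(1) + (0) = 11 (in agreement)
2. x = 3*(11) + (2)*(3) + (0) = 39 (consistent with the printout)
3. x = 3*(39) + (2)*(11) + (0) = 139 (consistent with the printout)
4. x = 3*(139) + (2)*(39) + (0) = 495 (in agreement)
5. x = 3*(495) + (2)*(139) + (0) = 1763 (matches)
6. x = 3*(1763) + (2)*(495) + (0) = 6279 (the printout has a different value)
Step 6 is the first one off; corrected, x = 6279.

step 6, x = 6279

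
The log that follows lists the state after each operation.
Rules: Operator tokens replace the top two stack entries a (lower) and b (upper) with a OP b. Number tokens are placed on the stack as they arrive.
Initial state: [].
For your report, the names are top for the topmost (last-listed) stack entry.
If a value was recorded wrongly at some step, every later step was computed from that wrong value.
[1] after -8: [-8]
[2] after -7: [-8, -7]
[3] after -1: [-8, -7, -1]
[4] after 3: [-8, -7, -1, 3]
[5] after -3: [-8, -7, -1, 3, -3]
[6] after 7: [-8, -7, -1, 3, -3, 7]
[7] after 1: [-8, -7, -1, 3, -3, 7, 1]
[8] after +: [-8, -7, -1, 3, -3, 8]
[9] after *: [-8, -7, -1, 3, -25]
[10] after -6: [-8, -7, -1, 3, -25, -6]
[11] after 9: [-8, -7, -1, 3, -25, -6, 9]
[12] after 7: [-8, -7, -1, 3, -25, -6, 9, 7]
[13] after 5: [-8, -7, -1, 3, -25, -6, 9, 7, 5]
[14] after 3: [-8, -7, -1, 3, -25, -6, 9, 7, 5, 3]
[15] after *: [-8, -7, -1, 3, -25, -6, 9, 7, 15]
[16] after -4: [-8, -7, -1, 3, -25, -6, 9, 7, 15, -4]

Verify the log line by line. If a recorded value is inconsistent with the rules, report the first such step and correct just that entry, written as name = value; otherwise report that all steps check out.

step 9, top = -24

Recomputing the run from the initial state:
step 1: [-8]
step 2: [-8, -7]
step 3: [-8, -7, -1]
step 4: [-8, -7, -1, 3]
step 5: [-8, -7, -1, 3, -3]
step 6: [-8, -7, -1, 3, -3, 7]
step 7: [-8, -7, -1, 3, -3, 7, 1]
step 8: [-8, -7, -1, 3, -3, 8]
step 9: [-8, -7, -1, 3, -24]
step 10: [-8, -7, -1, 3, -24, -6]
step 11: [-8, -7, -1, 3, -24, -6, 9]
step 12: [-8, -7, -1, 3, -24, -6, 9, 7]
step 13: [-8, -7, -1, 3, -24, -6, 9, 7, 5]
step 14: [-8, -7, -1, 3, -24, -6, 9, 7, 5, 3]
step 15: [-8, -7, -1, 3, -24, -6, 9, 7, 15]
step 16: [-8, -7, -1, 3, -24, -6, 9, 7, 15, -4]
The first disagreement with the log is at step 9, where the value should be top = -24.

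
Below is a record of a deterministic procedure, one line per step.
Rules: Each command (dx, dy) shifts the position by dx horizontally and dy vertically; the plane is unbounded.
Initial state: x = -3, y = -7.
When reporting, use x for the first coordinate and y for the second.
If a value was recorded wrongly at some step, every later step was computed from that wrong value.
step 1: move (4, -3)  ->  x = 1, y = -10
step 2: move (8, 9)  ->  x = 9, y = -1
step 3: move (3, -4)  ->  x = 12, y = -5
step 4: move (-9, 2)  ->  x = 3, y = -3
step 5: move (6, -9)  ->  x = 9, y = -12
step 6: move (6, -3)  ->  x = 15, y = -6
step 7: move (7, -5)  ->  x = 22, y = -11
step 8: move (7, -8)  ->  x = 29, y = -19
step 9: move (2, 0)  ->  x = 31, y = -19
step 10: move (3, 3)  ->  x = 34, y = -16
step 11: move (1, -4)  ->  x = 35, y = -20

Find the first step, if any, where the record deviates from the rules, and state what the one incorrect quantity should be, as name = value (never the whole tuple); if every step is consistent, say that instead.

step 6, y = -15

Recomputing the run from the initial state:
step 1: x = 1, y = -10
step 2: x = 9, y = -1
step 3: x = 12, y = -5
step 4: x = 3, y = -3
step 5: x = 9, y = -12
step 6: x = 15, y = -15
step 7: x = 22, y = -20
step 8: x = 29, y = -28
step 9: x = 31, y = -28
step 10: x = 34, y = -25
step 11: x = 35, y = -29
The first disagreement with the record is at step 6, where the value should be y = -15.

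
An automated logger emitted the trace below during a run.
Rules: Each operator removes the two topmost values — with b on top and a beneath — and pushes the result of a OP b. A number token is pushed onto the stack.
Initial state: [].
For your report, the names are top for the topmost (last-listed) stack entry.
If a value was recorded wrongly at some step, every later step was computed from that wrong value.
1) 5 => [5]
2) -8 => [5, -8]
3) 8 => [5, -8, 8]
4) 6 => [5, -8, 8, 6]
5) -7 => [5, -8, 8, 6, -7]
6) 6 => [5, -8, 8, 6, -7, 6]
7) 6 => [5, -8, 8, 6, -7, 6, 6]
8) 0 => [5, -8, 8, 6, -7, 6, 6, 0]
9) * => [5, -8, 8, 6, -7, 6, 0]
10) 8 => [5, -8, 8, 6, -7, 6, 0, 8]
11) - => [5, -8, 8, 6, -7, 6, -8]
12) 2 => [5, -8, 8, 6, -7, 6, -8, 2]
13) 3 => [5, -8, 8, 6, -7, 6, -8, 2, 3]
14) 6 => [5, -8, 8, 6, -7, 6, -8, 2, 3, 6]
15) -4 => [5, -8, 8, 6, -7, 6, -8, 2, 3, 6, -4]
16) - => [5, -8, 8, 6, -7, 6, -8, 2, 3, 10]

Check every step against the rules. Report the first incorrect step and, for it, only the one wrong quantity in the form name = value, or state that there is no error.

no error

Step 1: push 5: top = 5 — no discrepancy.
Step 2: push -8: top = -8 — verified.
Step 3: push 8: top = 8 — agrees with the trace.
Step 4: push 6: top = 6 — agrees with the trace.
Step 5: push -7: top = -7 — matches.
Step 6: push 6: top = 6 — matches.
Step 7: push 6: top = 6 — confirmed correct.
Step 8: push 0: top = 0 — verified.
Step 9: 6 * 0 = 0 — in agreement.
Step 10: push 8: top = 8 — matches.
Step 11: 0 - 8 = -8 — verified.
Step 12: push 2: top = 2 — same as recorded.
Step 13: push 3: top = 3 — same as recorded.
Step 14: push 6: top = 6 — verified.
Step 15: push -4: top = -4 — matches.
Step 16: 6 - -4 = 10 — agrees with the trace.
All entries verified; no error found.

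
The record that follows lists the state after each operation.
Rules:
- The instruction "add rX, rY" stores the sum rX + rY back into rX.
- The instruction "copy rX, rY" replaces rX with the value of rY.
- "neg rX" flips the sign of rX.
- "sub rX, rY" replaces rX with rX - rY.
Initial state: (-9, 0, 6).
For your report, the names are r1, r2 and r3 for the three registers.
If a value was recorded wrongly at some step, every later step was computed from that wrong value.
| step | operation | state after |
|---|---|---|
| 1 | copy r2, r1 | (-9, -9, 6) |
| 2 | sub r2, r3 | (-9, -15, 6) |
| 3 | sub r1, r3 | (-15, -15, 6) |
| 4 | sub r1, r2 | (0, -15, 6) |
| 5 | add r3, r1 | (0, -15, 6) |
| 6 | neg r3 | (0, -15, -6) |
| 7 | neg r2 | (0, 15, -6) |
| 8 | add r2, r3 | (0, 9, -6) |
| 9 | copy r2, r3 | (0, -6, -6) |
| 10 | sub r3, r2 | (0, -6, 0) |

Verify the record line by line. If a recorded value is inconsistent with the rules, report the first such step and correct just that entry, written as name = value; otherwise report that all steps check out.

no error

Step 1: r2 = -9 — same as recorded.
Step 2: r2 = -9 - 6 = -15 — agrees with the record.
Step 3: r1 = -9 - 6 = -15 — no discrepancy.
Step 4: r1 = -15 - -15 = 0 — no discrepancy.
Step 5: r3 = 6 + 0 = 6 — in agreement.
Step 6: r3 = -(6) = -6 — verified.
Step 7: r2 = -(-15) = 15 — in agreement.
Step 8: r2 = 15 + -6 = 9 — consistent with the record.
Step 9: r2 = -6 — confirmed correct.
Step 10: r3 = -6 - -6 = 0 — in agreement.
Nothing is out of place; the run is error-free.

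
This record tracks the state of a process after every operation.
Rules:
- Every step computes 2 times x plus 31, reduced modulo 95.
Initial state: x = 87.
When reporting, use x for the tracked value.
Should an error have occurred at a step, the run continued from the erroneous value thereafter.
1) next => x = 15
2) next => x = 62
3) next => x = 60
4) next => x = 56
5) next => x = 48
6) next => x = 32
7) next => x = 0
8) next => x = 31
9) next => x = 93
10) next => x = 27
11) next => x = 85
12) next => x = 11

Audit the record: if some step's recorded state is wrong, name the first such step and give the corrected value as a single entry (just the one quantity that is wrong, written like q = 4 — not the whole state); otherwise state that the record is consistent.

Recomputing the run from the initial state:
step 1: x = 15
step 2: x = 61
step 3: x = 58
step 4: x = 52
step 5: x = 40
step 6: x = 16
step 7: x = 63
step 8: x = 62
step 9: x = 60
step 10: x = 56
step 11: x = 48
step 12: x = 32
The first disagreement with the record is at step 2, where the value should be x = 61.

step 2, x = 61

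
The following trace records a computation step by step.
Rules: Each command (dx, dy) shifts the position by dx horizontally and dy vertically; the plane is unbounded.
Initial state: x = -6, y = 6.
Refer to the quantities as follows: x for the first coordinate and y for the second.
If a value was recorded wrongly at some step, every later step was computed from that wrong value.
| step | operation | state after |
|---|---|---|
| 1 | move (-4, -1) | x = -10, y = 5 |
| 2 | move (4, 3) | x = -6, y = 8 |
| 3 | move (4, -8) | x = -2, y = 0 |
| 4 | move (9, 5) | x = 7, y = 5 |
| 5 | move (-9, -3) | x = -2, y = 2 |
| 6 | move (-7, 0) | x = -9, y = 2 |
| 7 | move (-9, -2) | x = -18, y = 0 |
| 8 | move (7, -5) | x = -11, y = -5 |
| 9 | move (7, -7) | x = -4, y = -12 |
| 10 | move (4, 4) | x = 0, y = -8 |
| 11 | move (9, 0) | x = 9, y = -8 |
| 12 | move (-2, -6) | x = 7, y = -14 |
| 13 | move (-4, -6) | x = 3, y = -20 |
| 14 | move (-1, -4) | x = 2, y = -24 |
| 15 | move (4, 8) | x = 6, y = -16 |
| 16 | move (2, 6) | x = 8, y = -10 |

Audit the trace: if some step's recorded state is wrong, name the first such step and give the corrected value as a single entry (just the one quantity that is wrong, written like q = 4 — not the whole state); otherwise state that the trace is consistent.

no error

Recomputing the run from the initial state:
step 1: x = -10, y = 5
step 2: x = -6, y = 8
step 3: x = -2, y = 0
step 4: x = 7, y = 5
step 5: x = -2, y = 2
step 6: x = -9, y = 2
step 7: x = -18, y = 0
step 8: x = -11, y = -5
step 9: x = -4, y = -12
step 10: x = 0, y = -8
step 11: x = 9, y = -8
step 12: x = 7, y = -14
step 13: x = 3, y = -20
step 14: x = 2, y = -24
step 15: x = 6, y = -16
step 16: x = 8, y = -10
This matches the trace at every step.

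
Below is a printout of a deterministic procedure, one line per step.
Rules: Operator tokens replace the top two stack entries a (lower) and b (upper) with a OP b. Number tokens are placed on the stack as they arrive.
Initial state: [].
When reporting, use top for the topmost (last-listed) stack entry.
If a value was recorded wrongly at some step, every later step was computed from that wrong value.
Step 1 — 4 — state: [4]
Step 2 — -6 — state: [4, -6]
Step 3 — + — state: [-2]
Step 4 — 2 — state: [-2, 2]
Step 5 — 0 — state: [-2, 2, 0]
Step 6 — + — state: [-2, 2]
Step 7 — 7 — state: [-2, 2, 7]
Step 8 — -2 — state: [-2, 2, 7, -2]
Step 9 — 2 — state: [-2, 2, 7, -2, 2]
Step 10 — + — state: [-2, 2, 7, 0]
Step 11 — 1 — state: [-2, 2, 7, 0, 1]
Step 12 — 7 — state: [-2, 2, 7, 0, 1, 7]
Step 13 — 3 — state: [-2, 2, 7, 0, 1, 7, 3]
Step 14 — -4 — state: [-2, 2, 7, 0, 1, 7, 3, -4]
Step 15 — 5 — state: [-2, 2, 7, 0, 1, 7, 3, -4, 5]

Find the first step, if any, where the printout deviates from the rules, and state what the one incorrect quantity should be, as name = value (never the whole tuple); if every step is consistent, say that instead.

no error

1. push 4: top = 4 (in agreement)
2. push -6: top = -6 (no discrepancy)
3. 4 + -6 = -2 (verified)
4. push 2: top = 2 (exactly as logged)
5. push 0: top = 0 (matches)
6. 2 + 0 = 2 (consistent with the printout)
7. push 7: top = 7 (no discrepancy)
8. push -2: top = -2 (consistent with the printout)
9. push 2: top = 2 (in agreement)
10. -2 + 2 = 0 (verified)
11. push 1: top = 1 (consistent with the printout)
12. push 7: top = 7 (exactly as logged)
13. push 3: top = 3 (consistent with the printout)
14. push -4: top = -4 (same as recorded)
15. push 5: top = 5 (verified)
Nothing is out of place; the run is error-free.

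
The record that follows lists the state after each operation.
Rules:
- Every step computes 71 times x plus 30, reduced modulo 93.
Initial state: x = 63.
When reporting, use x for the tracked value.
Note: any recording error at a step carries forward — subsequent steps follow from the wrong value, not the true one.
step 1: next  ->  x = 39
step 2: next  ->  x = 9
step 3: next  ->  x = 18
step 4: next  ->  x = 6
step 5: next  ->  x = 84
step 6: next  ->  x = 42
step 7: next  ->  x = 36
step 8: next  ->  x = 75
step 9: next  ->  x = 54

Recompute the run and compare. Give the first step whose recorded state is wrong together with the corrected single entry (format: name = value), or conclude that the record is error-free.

Recomputing the run from the initial state:
step 1: x = 39
step 2: x = 9
step 3: x = 18
step 4: x = 6
step 5: x = 84
step 6: x = 42
step 7: x = 36
step 8: x = 75
step 9: x = 54
This matches the record at every step.

no error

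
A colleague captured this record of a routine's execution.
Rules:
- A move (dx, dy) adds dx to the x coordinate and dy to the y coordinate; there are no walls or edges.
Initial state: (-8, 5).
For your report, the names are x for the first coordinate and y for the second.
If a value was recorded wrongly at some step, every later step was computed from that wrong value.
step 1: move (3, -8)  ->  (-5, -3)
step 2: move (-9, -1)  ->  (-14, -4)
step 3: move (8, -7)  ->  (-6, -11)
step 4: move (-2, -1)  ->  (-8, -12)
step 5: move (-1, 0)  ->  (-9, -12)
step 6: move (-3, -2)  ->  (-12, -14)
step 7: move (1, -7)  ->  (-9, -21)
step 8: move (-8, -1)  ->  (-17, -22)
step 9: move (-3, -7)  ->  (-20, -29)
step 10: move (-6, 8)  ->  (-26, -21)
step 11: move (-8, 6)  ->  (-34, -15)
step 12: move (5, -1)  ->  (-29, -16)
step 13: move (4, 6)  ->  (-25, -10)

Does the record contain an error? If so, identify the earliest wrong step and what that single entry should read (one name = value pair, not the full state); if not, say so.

step 1: x = -8 + (3) = -5, y = 5 + (-8) = -3 -> in agreement
step 2: x = -5 + (-9) = -14, y = -3 + (-1) = -4 -> same as recorded
step 3: x = -14 + (8) = -6, y = -4 + (-7) = -11 -> no discrepancy
step 4: x = -6 + (-2) = -8, y = -11 + (-1) = -12 -> same as recorded
step 5: x = -8 + (-1) = -9, y = -12 + (0) = -12 -> consistent with the record
step 6: x = -9 + (-3) = -12, y = -12 + (-2) = -14 -> agrees with the record
step 7: x = -12 + (1) = -11, y = -14 + (-7) = -21 -> a discrepancy with the record
First deviation found at step 7; the corrected entry is x = -11.

step 7, x = -11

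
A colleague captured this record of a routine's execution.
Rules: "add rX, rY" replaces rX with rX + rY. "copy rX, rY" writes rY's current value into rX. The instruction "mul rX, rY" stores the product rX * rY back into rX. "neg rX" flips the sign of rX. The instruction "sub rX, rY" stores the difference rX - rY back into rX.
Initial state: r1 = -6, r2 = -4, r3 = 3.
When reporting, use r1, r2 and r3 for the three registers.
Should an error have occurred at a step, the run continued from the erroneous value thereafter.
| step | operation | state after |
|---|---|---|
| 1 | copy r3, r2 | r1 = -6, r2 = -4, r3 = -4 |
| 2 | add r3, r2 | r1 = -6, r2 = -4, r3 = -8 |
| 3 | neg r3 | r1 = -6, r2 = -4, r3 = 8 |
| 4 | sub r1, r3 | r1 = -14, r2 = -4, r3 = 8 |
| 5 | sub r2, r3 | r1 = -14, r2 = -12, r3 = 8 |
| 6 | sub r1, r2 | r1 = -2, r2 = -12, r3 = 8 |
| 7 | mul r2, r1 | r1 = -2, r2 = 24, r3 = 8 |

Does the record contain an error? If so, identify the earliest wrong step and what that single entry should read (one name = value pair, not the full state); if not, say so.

no error

Step 1: r3 = -4 — exactly as logged.
Step 2: r3 = -4 + -4 = -8 — agrees with the record.
Step 3: r3 = -(-8) = 8 — verified.
Step 4: r1 = -6 - 8 = -14 — in agreement.
Step 5: r2 = -4 - 8 = -12 — same as recorded.
Step 6: r1 = -14 - -12 = -2 — verified.
Step 7: r2 = -12 * -2 = 24 — agrees with the record.
All entries verified; no error found.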